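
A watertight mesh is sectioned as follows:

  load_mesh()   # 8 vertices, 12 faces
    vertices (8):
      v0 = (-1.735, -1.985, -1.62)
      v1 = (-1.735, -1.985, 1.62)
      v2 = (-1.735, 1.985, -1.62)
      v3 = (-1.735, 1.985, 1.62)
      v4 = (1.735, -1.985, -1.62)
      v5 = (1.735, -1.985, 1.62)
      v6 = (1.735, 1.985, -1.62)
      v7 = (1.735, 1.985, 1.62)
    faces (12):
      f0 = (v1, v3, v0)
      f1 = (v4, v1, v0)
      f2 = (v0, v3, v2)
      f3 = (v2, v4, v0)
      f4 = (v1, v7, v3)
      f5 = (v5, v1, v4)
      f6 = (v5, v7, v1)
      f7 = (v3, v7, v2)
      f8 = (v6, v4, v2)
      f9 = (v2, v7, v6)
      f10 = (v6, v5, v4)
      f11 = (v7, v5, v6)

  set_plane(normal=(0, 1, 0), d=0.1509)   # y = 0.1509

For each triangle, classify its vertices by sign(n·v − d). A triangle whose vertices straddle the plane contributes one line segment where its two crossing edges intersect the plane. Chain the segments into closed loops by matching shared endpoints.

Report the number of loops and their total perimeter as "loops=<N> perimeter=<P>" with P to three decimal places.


Straddling triangles (8 of 12):
  (v1,v3,v0) [-+-] → (-1.735, 0.1509, 1.62)–(-1.735, 0.1509, 0.123153)  len=1.4968
  (v0,v3,v2) [-++] → (-1.735, 0.1509, 0.123153)–(-1.735, 0.1509, -1.62)  len=1.7432
  (v2,v4,v0) [+--] → (-0.131895, 0.1509, -1.62)–(-1.735, 0.1509, -1.62)  len=1.6031
  (v1,v7,v3) [-++] → (0.131895, 0.1509, 1.62)–(-1.735, 0.1509, 1.62)  len=1.8669
  (v5,v7,v1) [-+-] → (1.735, 0.1509, 1.62)–(0.131895, 0.1509, 1.62)  len=1.6031
  (v6,v4,v2) [+-+] → (1.735, 0.1509, -1.62)–(-0.131895, 0.1509, -1.62)  len=1.8669
  (v6,v5,v4) [+--] → (1.735, 0.1509, -0.123153)–(1.735, 0.1509, -1.62)  len=1.4968
  (v7,v5,v6) [+-+] → (1.735, 0.1509, 1.62)–(1.735, 0.1509, -0.123153)  len=1.7432

Chained into 1 loop(s):
  loop 1: 8 segments, perimeter = 13.4200
Total perimeter = 13.420

loops=1 perimeter=13.420


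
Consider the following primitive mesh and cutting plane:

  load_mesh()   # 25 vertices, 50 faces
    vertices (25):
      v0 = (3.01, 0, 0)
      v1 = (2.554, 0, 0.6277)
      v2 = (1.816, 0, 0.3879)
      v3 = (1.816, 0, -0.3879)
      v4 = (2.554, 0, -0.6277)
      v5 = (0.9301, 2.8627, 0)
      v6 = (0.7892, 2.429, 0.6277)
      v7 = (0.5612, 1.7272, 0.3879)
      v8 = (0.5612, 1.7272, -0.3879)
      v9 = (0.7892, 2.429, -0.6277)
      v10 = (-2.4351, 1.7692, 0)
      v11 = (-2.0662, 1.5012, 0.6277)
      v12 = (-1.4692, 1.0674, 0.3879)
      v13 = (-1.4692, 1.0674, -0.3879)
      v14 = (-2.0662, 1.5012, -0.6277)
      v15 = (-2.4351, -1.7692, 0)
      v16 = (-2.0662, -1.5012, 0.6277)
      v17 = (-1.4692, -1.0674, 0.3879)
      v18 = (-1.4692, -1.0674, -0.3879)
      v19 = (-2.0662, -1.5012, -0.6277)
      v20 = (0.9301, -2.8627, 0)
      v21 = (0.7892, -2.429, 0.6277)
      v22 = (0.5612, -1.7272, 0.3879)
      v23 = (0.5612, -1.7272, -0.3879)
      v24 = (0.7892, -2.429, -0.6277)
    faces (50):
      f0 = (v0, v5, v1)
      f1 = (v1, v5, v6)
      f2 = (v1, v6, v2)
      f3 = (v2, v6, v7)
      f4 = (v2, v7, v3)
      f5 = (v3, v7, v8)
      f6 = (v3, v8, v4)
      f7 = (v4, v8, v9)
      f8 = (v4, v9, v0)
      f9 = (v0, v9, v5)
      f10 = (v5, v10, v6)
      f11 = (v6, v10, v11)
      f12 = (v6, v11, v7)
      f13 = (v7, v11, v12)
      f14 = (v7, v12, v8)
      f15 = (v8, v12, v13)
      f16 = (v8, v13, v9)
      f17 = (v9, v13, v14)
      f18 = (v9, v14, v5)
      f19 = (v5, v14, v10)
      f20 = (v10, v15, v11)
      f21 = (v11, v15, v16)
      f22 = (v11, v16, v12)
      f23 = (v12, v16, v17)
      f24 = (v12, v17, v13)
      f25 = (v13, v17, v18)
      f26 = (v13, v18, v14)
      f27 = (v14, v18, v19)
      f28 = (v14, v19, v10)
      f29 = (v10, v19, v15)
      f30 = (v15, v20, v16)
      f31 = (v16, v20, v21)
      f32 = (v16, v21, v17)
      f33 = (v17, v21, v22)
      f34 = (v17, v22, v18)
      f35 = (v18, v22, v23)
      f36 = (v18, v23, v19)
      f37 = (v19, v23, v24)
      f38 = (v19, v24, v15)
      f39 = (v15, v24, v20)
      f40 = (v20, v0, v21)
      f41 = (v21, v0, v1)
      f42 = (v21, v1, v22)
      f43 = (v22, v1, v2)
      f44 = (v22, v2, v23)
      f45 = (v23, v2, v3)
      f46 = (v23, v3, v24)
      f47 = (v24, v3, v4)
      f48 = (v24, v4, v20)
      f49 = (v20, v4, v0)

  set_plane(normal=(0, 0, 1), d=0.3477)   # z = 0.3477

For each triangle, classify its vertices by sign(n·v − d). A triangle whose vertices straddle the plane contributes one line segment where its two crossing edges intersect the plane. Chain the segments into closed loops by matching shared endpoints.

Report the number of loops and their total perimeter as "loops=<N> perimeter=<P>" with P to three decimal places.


loops=2 perimeter=26.882

Straddling triangles (20 of 50):
  (v0,v5,v1) [--+] → (1.82962, 1.27697, 0.3477)–(2.75741, 0, 0.3477)  len=1.5784
  (v1,v5,v6) [+-+] → (1.82962, 1.27697, 0.3477)–(0.852052, 2.62246, 0.3477)  len=1.6631
  (v2,v7,v3) [++-] → (0.626221, 1.6377, 0.3477)–(1.816, 0, 0.3477)  len=2.0243
  (v3,v7,v8) [-+-] → (0.626221, 1.6377, 0.3477)–(0.5612, 1.7272, 0.3477)  len=0.1106
  (v5,v10,v6) [--+] → (-0.649073, 2.13468, 0.3477)–(0.852052, 2.62246, 0.3477)  len=1.5784
  (v6,v10,v11) [+-+] → (-0.649073, 2.13468, 0.3477)–(-2.23076, 1.62075, 0.3477)  len=1.6631
  (v7,v12,v8) [++-] → (-1.36399, 1.10159, 0.3477)–(0.5612, 1.7272, 0.3477)  len=2.0243
  (v8,v12,v13) [-+-] → (-1.36399, 1.10159, 0.3477)–(-1.4692, 1.0674, 0.3477)  len=0.1106
  (v10,v15,v11) [--+] → (-2.23076, 0.042363, 0.3477)–(-2.23076, 1.62075, 0.3477)  len=1.5784
  (v11,v15,v16) [+-+] → (-2.23076, 0.042363, 0.3477)–(-2.23076, -1.62075, 0.3477)  len=1.6631
  (v12,v17,v13) [++-] → (-1.4692, -0.95678, 0.3477)–(-1.4692, 1.0674, 0.3477)  len=2.0242
  (v13,v17,v18) [-+-] → (-1.4692, -0.95678, 0.3477)–(-1.4692, -1.0674, 0.3477)  len=0.1106
  (v15,v20,v16) [--+] → (-0.729632, -2.10853, 0.3477)–(-2.23076, -1.62075, 0.3477)  len=1.5784
  (v16,v20,v21) [+-+] → (-0.729632, -2.10853, 0.3477)–(0.852052, -2.62246, 0.3477)  len=1.6631
  (v17,v22,v18) [++-] → (0.45599, -1.69301, 0.3477)–(-1.4692, -1.0674, 0.3477)  len=2.0243
  (v18,v22,v23) [-+-] → (0.45599, -1.69301, 0.3477)–(0.5612, -1.7272, 0.3477)  len=0.1106
  (v20,v0,v21) [--+] → (1.77984, -1.34549, 0.3477)–(0.852052, -2.62246, 0.3477)  len=1.5784
  (v21,v0,v1) [+-+] → (1.77984, -1.34549, 0.3477)–(2.75741, 0, 0.3477)  len=1.6631
  (v22,v2,v23) [++-] → (1.75098, -0.0894991, 0.3477)–(0.5612, -1.7272, 0.3477)  len=2.0243
  (v23,v2,v3) [-+-] → (1.75098, -0.0894991, 0.3477)–(1.816, 0, 0.3477)  len=0.1106

Chained into 2 loop(s):
  loop 1: 10 segments, perimeter = 16.2076
  loop 2: 10 segments, perimeter = 10.6744
Total perimeter = 26.882


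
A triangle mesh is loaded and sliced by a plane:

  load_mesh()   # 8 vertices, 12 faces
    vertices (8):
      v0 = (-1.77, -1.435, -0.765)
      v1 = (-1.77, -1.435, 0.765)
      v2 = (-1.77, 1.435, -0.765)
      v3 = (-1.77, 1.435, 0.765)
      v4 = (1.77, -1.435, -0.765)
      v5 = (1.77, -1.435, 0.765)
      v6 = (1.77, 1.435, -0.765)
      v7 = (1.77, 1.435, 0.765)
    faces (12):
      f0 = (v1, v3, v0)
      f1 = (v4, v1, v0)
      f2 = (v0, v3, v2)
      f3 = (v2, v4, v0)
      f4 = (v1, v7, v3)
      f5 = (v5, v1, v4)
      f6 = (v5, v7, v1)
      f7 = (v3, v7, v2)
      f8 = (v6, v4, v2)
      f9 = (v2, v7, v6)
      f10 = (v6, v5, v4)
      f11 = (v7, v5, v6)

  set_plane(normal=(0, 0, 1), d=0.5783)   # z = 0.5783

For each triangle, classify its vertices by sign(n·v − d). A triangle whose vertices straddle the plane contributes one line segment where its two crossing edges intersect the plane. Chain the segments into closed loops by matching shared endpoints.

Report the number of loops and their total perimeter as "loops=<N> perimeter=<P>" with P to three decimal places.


Straddling triangles (8 of 12):
  (v1,v3,v0) [++-] → (-1.77, 1.08478, 0.5783)–(-1.77, -1.435, 0.5783)  len=2.5198
  (v4,v1,v0) [-+-] → (-1.33803, -1.435, 0.5783)–(-1.77, -1.435, 0.5783)  len=0.4320
  (v0,v3,v2) [-+-] → (-1.77, 1.08478, 0.5783)–(-1.77, 1.435, 0.5783)  len=0.3502
  (v5,v1,v4) [++-] → (-1.33803, -1.435, 0.5783)–(1.77, -1.435, 0.5783)  len=3.1080
  (v3,v7,v2) [++-] → (1.33803, 1.435, 0.5783)–(-1.77, 1.435, 0.5783)  len=3.1080
  (v2,v7,v6) [-+-] → (1.33803, 1.435, 0.5783)–(1.77, 1.435, 0.5783)  len=0.4320
  (v6,v5,v4) [-+-] → (1.77, -1.08478, 0.5783)–(1.77, -1.435, 0.5783)  len=0.3502
  (v7,v5,v6) [++-] → (1.77, -1.08478, 0.5783)–(1.77, 1.435, 0.5783)  len=2.5198

Chained into 1 loop(s):
  loop 1: 8 segments, perimeter = 12.8200
Total perimeter = 12.820

loops=1 perimeter=12.820


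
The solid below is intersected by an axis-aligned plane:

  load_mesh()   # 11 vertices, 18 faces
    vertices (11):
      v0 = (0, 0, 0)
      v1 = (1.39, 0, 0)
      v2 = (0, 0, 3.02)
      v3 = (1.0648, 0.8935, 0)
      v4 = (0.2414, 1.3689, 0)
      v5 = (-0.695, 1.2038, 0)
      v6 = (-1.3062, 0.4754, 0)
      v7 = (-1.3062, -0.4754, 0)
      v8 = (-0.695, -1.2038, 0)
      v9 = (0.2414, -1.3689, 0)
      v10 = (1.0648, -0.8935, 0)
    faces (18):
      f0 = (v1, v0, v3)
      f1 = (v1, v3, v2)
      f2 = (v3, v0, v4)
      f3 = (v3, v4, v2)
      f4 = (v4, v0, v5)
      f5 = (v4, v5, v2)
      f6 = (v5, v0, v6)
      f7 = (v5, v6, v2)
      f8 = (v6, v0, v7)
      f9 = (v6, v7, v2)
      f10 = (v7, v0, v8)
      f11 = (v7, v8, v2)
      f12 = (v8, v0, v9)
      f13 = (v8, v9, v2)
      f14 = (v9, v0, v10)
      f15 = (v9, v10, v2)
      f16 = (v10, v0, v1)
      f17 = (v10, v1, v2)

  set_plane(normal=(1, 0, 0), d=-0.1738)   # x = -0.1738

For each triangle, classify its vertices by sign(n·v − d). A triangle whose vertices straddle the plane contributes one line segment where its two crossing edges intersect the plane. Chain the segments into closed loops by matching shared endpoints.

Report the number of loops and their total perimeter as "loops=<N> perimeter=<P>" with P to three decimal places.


loops=1 perimeter=8.517

Straddling triangles (10 of 18):
  (v4,v0,v5) [++-] → (-0.1738, 0.301037, 0)–(-0.1738, 1.29569, 0)  len=0.9947
  (v4,v5,v2) [+-+] → (-0.1738, 1.29569, 0)–(-0.1738, 0.301037, 2.26478)  len=2.4736
  (v5,v0,v6) [-+-] → (-0.1738, 0.301037, 0)–(-0.1738, 0.0632556, 0)  len=0.2378
  (v5,v6,v2) [--+] → (-0.1738, 0.0632556, 2.61817)–(-0.1738, 0.301037, 2.26478)  len=0.4259
  (v6,v0,v7) [-+-] → (-0.1738, 0.0632556, 0)–(-0.1738, -0.0632556, 0)  len=0.1265
  (v6,v7,v2) [--+] → (-0.1738, -0.0632556, 2.61817)–(-0.1738, 0.0632556, 2.61817)  len=0.1265
  (v7,v0,v8) [-+-] → (-0.1738, -0.0632556, 0)–(-0.1738, -0.301037, 0)  len=0.2378
  (v7,v8,v2) [--+] → (-0.1738, -0.301037, 2.26478)–(-0.1738, -0.0632556, 2.61817)  len=0.4259
  (v8,v0,v9) [-++] → (-0.1738, -0.301037, 0)–(-0.1738, -1.29569, 0)  len=0.9947
  (v8,v9,v2) [-++] → (-0.1738, -1.29569, 0)–(-0.1738, -0.301037, 2.26478)  len=2.4736

Chained into 1 loop(s):
  loop 1: 10 segments, perimeter = 8.5169
Total perimeter = 8.517


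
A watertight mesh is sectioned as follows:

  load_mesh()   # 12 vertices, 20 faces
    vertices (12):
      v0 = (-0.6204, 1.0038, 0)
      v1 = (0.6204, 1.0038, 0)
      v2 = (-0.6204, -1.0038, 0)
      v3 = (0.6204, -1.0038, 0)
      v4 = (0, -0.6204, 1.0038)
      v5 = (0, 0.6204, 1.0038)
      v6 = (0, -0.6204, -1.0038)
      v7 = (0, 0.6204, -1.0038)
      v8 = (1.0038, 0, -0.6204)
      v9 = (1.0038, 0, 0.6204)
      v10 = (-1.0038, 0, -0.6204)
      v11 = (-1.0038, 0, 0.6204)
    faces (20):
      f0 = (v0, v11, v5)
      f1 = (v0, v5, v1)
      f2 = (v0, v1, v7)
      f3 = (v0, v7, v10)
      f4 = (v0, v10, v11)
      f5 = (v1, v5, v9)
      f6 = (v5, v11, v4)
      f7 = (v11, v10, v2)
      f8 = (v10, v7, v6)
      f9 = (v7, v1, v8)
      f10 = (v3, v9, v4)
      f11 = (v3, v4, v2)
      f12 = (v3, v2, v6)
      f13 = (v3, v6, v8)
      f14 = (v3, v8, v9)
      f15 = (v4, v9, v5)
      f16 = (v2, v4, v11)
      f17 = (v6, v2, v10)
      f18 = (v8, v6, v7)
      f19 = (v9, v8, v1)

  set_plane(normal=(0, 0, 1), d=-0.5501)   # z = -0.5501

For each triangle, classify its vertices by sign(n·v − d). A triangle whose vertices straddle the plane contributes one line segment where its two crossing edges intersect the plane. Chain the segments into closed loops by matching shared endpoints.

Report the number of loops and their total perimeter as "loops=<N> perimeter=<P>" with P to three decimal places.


loops=1 perimeter=5.455

Straddling triangles (10 of 20):
  (v0,v1,v7) [++-] → (0.28041, 0.79369, -0.5501)–(-0.28041, 0.79369, -0.5501)  len=0.5608
  (v0,v7,v10) [+--] → (-0.28041, 0.79369, -0.5501)–(-0.960355, 0.113745, -0.5501)  len=0.9616
  (v0,v10,v11) [+-+] → (-0.960355, 0.113745, -0.5501)–(-1.0038, 0, -0.5501)  len=0.1218
  (v11,v10,v2) [+-+] → (-1.0038, 0, -0.5501)–(-0.960355, -0.113745, -0.5501)  len=0.1218
  (v7,v1,v8) [-+-] → (0.28041, 0.79369, -0.5501)–(0.960355, 0.113745, -0.5501)  len=0.9616
  (v3,v2,v6) [++-] → (-0.28041, -0.79369, -0.5501)–(0.28041, -0.79369, -0.5501)  len=0.5608
  (v3,v6,v8) [+--] → (0.28041, -0.79369, -0.5501)–(0.960355, -0.113745, -0.5501)  len=0.9616
  (v3,v8,v9) [+-+] → (0.960355, -0.113745, -0.5501)–(1.0038, 0, -0.5501)  len=0.1218
  (v6,v2,v10) [-+-] → (-0.28041, -0.79369, -0.5501)–(-0.960355, -0.113745, -0.5501)  len=0.9616
  (v9,v8,v1) [+-+] → (1.0038, 0, -0.5501)–(0.960355, 0.113745, -0.5501)  len=0.1218

Chained into 1 loop(s):
  loop 1: 10 segments, perimeter = 5.4550
Total perimeter = 5.455


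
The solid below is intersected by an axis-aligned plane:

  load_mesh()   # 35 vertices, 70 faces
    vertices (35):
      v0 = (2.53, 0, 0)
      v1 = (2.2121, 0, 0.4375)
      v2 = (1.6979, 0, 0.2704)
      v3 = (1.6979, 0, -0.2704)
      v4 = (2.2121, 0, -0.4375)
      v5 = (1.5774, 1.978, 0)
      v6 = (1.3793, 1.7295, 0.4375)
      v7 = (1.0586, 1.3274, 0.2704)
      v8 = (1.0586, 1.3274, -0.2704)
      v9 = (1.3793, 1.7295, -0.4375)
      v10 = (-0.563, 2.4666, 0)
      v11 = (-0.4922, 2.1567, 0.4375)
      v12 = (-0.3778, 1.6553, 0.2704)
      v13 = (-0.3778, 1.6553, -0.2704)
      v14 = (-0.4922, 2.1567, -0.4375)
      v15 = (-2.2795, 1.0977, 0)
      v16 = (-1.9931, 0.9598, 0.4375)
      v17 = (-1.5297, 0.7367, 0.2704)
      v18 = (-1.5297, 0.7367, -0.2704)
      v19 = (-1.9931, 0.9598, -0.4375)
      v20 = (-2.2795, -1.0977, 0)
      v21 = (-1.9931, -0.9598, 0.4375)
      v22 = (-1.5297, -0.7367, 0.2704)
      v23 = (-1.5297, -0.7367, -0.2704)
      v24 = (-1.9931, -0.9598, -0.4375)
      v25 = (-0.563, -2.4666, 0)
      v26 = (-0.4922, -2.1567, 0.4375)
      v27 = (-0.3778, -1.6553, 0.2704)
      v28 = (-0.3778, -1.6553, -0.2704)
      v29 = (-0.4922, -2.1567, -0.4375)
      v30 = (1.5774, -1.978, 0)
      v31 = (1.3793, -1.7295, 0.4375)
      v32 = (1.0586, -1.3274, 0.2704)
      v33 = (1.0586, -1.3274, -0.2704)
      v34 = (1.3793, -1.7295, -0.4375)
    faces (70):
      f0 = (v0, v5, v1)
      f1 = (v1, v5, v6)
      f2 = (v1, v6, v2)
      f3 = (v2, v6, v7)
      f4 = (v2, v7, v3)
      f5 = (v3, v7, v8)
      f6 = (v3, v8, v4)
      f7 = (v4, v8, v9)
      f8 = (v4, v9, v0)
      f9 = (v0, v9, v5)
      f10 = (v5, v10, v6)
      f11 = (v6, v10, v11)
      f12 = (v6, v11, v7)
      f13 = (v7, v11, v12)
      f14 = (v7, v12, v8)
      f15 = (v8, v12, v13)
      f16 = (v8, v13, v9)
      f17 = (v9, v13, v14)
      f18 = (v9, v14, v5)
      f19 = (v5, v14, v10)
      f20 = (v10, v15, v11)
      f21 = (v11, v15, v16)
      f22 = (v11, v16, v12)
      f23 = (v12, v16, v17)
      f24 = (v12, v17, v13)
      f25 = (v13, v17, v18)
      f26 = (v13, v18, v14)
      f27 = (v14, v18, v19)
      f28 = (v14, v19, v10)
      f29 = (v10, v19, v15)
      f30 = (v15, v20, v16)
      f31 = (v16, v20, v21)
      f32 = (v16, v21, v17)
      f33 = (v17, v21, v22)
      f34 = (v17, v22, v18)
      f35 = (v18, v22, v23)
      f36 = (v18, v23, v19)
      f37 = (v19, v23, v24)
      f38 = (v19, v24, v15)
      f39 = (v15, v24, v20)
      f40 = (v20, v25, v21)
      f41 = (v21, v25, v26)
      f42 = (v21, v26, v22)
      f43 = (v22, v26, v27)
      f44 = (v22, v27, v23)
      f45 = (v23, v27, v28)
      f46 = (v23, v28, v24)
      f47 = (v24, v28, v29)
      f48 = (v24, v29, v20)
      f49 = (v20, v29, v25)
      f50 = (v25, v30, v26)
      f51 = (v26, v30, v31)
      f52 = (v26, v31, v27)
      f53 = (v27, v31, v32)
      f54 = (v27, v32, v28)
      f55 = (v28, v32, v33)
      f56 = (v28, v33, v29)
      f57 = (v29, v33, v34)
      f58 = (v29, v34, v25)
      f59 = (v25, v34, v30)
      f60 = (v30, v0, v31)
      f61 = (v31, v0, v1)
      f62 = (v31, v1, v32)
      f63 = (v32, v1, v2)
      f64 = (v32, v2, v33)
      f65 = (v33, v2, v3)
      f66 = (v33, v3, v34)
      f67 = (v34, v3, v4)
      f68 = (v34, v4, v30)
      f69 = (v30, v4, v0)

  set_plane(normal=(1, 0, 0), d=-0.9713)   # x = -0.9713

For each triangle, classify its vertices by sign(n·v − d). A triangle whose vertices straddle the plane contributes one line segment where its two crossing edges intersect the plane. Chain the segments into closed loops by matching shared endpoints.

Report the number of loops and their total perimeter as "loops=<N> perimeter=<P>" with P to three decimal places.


loops=2 perimeter=5.827

Straddling triangles (20 of 70):
  (v10,v15,v11) [+-+] → (-0.9713, 2.14098, 0)–(-0.9713, 1.87283, 0.320225)  len=0.4177
  (v11,v15,v16) [+--] → (-0.9713, 1.87283, 0.320225)–(-0.9713, 1.77464, 0.4375)  len=0.1530
  (v11,v16,v12) [+-+] → (-0.9713, 1.77464, 0.4375)–(-0.9713, 1.39976, 0.331797)  len=0.3895
  (v12,v16,v17) [+--] → (-0.9713, 1.39976, 0.331797)–(-0.9713, 1.182, 0.2704)  len=0.2262
  (v12,v17,v13) [+-+] → (-0.9713, 1.182, 0.2704)–(-0.9713, 1.182, 0.00823947)  len=0.2622
  (v13,v17,v18) [+--] → (-0.9713, 1.182, 0.00823947)–(-0.9713, 1.182, -0.2704)  len=0.2786
  (v13,v18,v14) [+-+] → (-0.9713, 1.182, -0.2704)–(-0.9713, 1.50097, -0.360336)  len=0.3314
  (v14,v18,v19) [+--] → (-0.9713, 1.50097, -0.360336)–(-0.9713, 1.77464, -0.4375)  len=0.2843
  (v14,v19,v10) [+-+] → (-0.9713, 1.77464, -0.4375)–(-0.9713, 2.0364, -0.124908)  len=0.4077
  (v10,v19,v15) [+--] → (-0.9713, 2.0364, -0.124908)–(-0.9713, 2.14098, 0)  len=0.1629
  (v20,v25,v21) [-+-] → (-0.9713, -2.14098, 0)–(-0.9713, -2.0364, 0.124908)  len=0.1629
  (v21,v25,v26) [-++] → (-0.9713, -2.0364, 0.124908)–(-0.9713, -1.77464, 0.4375)  len=0.4077
  (v21,v26,v22) [-+-] → (-0.9713, -1.77464, 0.4375)–(-0.9713, -1.50097, 0.360336)  len=0.2843
  (v22,v26,v27) [-++] → (-0.9713, -1.50097, 0.360336)–(-0.9713, -1.182, 0.2704)  len=0.3314
  (v22,v27,v23) [-+-] → (-0.9713, -1.182, 0.2704)–(-0.9713, -1.182, -0.00823947)  len=0.2786
  (v23,v27,v28) [-++] → (-0.9713, -1.182, -0.00823947)–(-0.9713, -1.182, -0.2704)  len=0.2622
  (v23,v28,v24) [-+-] → (-0.9713, -1.182, -0.2704)–(-0.9713, -1.39976, -0.331797)  len=0.2262
  (v24,v28,v29) [-++] → (-0.9713, -1.39976, -0.331797)–(-0.9713, -1.77464, -0.4375)  len=0.3895
  (v24,v29,v20) [-+-] → (-0.9713, -1.77464, -0.4375)–(-0.9713, -1.87283, -0.320225)  len=0.1530
  (v20,v29,v25) [-++] → (-0.9713, -1.87283, -0.320225)–(-0.9713, -2.14098, 0)  len=0.4177

Chained into 2 loop(s):
  loop 1: 10 segments, perimeter = 2.9135
  loop 2: 10 segments, perimeter = 2.9135
Total perimeter = 5.827


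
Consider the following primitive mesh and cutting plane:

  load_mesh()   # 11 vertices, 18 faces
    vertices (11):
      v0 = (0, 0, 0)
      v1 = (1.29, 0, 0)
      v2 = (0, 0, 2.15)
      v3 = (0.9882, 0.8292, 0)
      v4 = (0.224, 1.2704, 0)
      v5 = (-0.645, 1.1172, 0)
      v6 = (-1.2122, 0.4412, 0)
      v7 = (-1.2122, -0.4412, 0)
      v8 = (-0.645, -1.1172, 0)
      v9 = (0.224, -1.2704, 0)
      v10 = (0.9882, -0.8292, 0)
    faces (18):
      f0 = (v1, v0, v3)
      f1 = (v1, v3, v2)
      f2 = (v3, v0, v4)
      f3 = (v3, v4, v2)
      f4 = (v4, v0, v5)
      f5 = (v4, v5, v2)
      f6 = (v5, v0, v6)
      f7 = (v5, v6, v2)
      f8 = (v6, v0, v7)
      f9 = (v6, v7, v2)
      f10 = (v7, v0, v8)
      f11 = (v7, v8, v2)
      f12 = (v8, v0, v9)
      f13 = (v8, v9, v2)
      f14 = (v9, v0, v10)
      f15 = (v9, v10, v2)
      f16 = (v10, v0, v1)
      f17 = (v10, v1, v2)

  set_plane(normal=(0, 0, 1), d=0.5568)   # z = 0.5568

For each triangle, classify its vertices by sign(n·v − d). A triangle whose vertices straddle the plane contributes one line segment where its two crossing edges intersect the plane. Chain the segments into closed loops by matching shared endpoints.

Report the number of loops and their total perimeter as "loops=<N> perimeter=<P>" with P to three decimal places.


Straddling triangles (9 of 18):
  (v1,v3,v2) [--+] → (0.732279, 0.614456, 0.5568)–(0.95592, 0, 0.5568)  len=0.6539
  (v3,v4,v2) [--+] → (0.165989, 0.941396, 0.5568)–(0.732279, 0.614456, 0.5568)  len=0.6539
  (v4,v5,v2) [--+] → (-0.47796, 0.827871, 0.5568)–(0.165989, 0.941396, 0.5568)  len=0.6539
  (v5,v6,v2) [--+] → (-0.898268, 0.326939, 0.5568)–(-0.47796, 0.827871, 0.5568)  len=0.6539
  (v6,v7,v2) [--+] → (-0.898268, -0.326939, 0.5568)–(-0.898268, 0.326939, 0.5568)  len=0.6539
  (v7,v8,v2) [--+] → (-0.47796, -0.827871, 0.5568)–(-0.898268, -0.326939, 0.5568)  len=0.6539
  (v8,v9,v2) [--+] → (0.165989, -0.941396, 0.5568)–(-0.47796, -0.827871, 0.5568)  len=0.6539
  (v9,v10,v2) [--+] → (0.732279, -0.614456, 0.5568)–(0.165989, -0.941396, 0.5568)  len=0.6539
  (v10,v1,v2) [--+] → (0.95592, 0, 0.5568)–(0.732279, -0.614456, 0.5568)  len=0.6539

Chained into 1 loop(s):
  loop 1: 9 segments, perimeter = 5.8850
Total perimeter = 5.885

loops=1 perimeter=5.885


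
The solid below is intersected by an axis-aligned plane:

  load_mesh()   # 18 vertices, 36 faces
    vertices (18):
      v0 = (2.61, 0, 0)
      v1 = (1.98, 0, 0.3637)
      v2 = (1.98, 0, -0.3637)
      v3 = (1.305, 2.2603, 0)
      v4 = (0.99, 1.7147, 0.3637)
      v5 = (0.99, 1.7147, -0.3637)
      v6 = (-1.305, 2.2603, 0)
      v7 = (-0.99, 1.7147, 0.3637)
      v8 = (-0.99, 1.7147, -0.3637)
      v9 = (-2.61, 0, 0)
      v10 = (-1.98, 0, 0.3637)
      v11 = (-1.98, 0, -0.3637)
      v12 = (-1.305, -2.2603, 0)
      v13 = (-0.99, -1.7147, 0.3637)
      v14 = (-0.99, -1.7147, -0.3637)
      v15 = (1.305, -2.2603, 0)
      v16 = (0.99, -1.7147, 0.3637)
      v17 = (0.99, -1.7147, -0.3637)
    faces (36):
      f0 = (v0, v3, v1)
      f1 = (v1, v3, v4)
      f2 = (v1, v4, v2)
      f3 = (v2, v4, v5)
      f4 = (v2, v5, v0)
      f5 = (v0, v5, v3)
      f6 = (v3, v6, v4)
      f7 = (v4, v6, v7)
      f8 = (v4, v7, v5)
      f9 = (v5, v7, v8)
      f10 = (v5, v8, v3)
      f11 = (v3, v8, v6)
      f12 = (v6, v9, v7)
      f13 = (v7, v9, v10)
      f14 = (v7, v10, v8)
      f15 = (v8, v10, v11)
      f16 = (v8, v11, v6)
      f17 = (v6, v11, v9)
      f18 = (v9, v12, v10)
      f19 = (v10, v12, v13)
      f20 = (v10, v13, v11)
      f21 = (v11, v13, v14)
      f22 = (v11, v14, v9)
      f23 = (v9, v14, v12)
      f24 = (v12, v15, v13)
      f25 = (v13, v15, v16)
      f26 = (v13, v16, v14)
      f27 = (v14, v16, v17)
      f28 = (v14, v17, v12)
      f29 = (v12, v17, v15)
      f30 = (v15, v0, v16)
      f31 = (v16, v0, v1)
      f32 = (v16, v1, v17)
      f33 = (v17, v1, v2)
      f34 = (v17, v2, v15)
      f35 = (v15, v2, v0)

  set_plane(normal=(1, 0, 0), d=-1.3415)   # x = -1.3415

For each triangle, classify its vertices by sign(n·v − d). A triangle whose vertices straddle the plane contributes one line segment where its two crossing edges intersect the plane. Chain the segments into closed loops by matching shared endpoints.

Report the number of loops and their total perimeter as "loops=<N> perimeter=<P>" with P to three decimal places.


Straddling triangles (12 of 36):
  (v6,v9,v7) [+-+] → (-1.3415, 2.19708, 0)–(-1.3415, 1.34265, 0.284786)  len=0.9006
  (v7,v9,v10) [+--] → (-1.3415, 1.34265, 0.284786)–(-1.3415, 1.10589, 0.3637)  len=0.2496
  (v7,v10,v8) [+-+] → (-1.3415, 1.10589, 0.3637)–(-1.3415, 1.10589, -0.105436)  len=0.4691
  (v8,v10,v11) [+--] → (-1.3415, 1.10589, -0.105436)–(-1.3415, 1.10589, -0.3637)  len=0.2583
  (v8,v11,v6) [+-+] → (-1.3415, 1.10589, -0.3637)–(-1.3415, 2.13808, -0.0196667)  len=1.0880
  (v6,v11,v9) [+--] → (-1.3415, 2.13808, -0.0196667)–(-1.3415, 2.19708, 0)  len=0.0622
  (v9,v12,v10) [-+-] → (-1.3415, -2.19708, 0)–(-1.3415, -2.13808, 0.0196667)  len=0.0622
  (v10,v12,v13) [-++] → (-1.3415, -2.13808, 0.0196667)–(-1.3415, -1.10589, 0.3637)  len=1.0880
  (v10,v13,v11) [-+-] → (-1.3415, -1.10589, 0.3637)–(-1.3415, -1.10589, 0.105436)  len=0.2583
  (v11,v13,v14) [-++] → (-1.3415, -1.10589, 0.105436)–(-1.3415, -1.10589, -0.3637)  len=0.4691
  (v11,v14,v9) [-+-] → (-1.3415, -1.10589, -0.3637)–(-1.3415, -1.34265, -0.284786)  len=0.2496
  (v9,v14,v12) [-++] → (-1.3415, -1.34265, -0.284786)–(-1.3415, -2.19708, 0)  len=0.9006

Chained into 2 loop(s):
  loop 1: 6 segments, perimeter = 3.0278
  loop 2: 6 segments, perimeter = 3.0278
Total perimeter = 6.056

loops=2 perimeter=6.056


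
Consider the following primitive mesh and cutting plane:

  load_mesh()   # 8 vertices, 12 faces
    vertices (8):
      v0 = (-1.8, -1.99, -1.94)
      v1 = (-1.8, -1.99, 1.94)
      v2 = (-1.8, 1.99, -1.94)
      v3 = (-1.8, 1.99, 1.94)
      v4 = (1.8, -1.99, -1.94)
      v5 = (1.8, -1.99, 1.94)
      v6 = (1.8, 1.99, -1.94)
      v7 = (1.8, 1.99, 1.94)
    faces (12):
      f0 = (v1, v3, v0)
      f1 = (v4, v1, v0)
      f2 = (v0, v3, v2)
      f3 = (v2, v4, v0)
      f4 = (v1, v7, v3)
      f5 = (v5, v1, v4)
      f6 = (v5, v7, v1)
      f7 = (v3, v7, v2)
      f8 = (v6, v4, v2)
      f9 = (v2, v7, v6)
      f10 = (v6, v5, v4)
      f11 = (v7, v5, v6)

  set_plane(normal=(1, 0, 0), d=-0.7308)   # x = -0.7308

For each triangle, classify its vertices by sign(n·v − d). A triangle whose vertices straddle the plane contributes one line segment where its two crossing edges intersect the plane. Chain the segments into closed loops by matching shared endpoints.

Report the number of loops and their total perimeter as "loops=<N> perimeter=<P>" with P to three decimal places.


Straddling triangles (8 of 12):
  (v4,v1,v0) [+--] → (-0.7308, -1.99, 0.78764)–(-0.7308, -1.99, -1.94)  len=2.7276
  (v2,v4,v0) [-+-] → (-0.7308, 0.80794, -1.94)–(-0.7308, -1.99, -1.94)  len=2.7979
  (v1,v7,v3) [-+-] → (-0.7308, -0.80794, 1.94)–(-0.7308, 1.99, 1.94)  len=2.7979
  (v5,v1,v4) [+-+] → (-0.7308, -1.99, 1.94)–(-0.7308, -1.99, 0.78764)  len=1.1524
  (v5,v7,v1) [++-] → (-0.7308, -0.80794, 1.94)–(-0.7308, -1.99, 1.94)  len=1.1821
  (v3,v7,v2) [-+-] → (-0.7308, 1.99, 1.94)–(-0.7308, 1.99, -0.78764)  len=2.7276
  (v6,v4,v2) [++-] → (-0.7308, 0.80794, -1.94)–(-0.7308, 1.99, -1.94)  len=1.1821
  (v2,v7,v6) [-++] → (-0.7308, 1.99, -0.78764)–(-0.7308, 1.99, -1.94)  len=1.1524

Chained into 1 loop(s):
  loop 1: 8 segments, perimeter = 15.7200
Total perimeter = 15.720

loops=1 perimeter=15.720


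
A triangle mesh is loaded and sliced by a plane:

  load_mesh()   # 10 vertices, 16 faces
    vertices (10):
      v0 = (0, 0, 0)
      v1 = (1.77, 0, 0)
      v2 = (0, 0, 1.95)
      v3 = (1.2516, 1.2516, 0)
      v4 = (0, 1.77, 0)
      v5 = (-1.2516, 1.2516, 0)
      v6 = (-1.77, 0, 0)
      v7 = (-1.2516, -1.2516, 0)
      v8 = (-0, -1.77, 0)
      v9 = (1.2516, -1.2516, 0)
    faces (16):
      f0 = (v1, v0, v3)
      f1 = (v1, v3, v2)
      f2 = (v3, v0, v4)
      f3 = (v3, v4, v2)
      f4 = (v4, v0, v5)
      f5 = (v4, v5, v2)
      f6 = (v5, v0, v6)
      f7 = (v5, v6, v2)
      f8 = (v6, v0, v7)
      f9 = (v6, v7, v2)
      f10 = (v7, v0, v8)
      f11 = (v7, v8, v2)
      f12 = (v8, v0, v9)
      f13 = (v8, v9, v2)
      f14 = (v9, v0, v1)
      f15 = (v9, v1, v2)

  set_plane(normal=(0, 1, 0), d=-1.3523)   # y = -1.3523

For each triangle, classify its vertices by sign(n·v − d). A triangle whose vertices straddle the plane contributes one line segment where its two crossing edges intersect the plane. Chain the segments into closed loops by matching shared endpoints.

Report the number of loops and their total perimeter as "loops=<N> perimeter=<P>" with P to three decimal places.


Straddling triangles (4 of 16):
  (v7,v0,v8) [++-] → (0, -1.3523, 0)–(-1.00847, -1.3523, 0)  len=1.0085
  (v7,v8,v2) [+-+] → (-1.00847, -1.3523, 0)–(0, -1.3523, 0.460178)  len=1.1085
  (v8,v0,v9) [-++] → (0, -1.3523, 0)–(1.00847, -1.3523, 0)  len=1.0085
  (v8,v9,v2) [-++] → (1.00847, -1.3523, 0)–(0, -1.3523, 0.460178)  len=1.1085

Chained into 1 loop(s):
  loop 1: 4 segments, perimeter = 4.2340
Total perimeter = 4.234

loops=1 perimeter=4.234


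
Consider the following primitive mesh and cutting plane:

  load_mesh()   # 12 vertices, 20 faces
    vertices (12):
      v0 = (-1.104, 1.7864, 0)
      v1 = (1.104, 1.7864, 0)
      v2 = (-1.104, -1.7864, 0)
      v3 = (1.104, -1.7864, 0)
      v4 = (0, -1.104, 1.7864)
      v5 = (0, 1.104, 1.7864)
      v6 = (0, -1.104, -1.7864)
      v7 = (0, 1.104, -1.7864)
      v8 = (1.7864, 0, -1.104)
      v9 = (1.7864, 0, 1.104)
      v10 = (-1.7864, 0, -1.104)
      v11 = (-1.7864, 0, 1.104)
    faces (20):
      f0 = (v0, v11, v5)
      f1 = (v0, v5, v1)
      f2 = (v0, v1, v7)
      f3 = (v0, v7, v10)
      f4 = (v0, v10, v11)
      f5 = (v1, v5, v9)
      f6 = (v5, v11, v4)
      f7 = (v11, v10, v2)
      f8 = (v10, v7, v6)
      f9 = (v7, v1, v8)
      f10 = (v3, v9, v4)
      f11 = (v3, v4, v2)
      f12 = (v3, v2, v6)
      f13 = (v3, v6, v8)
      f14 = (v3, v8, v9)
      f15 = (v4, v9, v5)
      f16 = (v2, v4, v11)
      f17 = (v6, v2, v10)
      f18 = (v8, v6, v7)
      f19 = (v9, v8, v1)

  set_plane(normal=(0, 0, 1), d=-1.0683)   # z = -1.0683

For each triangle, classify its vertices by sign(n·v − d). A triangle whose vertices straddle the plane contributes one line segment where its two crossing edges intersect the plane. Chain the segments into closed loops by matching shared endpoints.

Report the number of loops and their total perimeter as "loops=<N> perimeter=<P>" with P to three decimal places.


Straddling triangles (10 of 20):
  (v0,v1,v7) [++-] → (0.443788, 1.37831, -1.0683)–(-0.443788, 1.37831, -1.0683)  len=0.8876
  (v0,v7,v10) [+--] → (-0.443788, 1.37831, -1.0683)–(-1.76433, 0.0577667, -1.0683)  len=1.8675
  (v0,v10,v11) [+-+] → (-1.76433, 0.0577667, -1.0683)–(-1.7864, 0, -1.0683)  len=0.0618
  (v11,v10,v2) [+-+] → (-1.7864, 0, -1.0683)–(-1.76433, -0.0577667, -1.0683)  len=0.0618
  (v7,v1,v8) [-+-] → (0.443788, 1.37831, -1.0683)–(1.76433, 0.0577667, -1.0683)  len=1.8675
  (v3,v2,v6) [++-] → (-0.443788, -1.37831, -1.0683)–(0.443788, -1.37831, -1.0683)  len=0.8876
  (v3,v6,v8) [+--] → (0.443788, -1.37831, -1.0683)–(1.76433, -0.0577667, -1.0683)  len=1.8675
  (v3,v8,v9) [+-+] → (1.76433, -0.0577667, -1.0683)–(1.7864, 0, -1.0683)  len=0.0618
  (v6,v2,v10) [-+-] → (-0.443788, -1.37831, -1.0683)–(-1.76433, -0.0577667, -1.0683)  len=1.8675
  (v9,v8,v1) [+-+] → (1.7864, 0, -1.0683)–(1.76433, 0.0577667, -1.0683)  len=0.0618

Chained into 1 loop(s):
  loop 1: 10 segments, perimeter = 9.4926
Total perimeter = 9.493

loops=1 perimeter=9.493


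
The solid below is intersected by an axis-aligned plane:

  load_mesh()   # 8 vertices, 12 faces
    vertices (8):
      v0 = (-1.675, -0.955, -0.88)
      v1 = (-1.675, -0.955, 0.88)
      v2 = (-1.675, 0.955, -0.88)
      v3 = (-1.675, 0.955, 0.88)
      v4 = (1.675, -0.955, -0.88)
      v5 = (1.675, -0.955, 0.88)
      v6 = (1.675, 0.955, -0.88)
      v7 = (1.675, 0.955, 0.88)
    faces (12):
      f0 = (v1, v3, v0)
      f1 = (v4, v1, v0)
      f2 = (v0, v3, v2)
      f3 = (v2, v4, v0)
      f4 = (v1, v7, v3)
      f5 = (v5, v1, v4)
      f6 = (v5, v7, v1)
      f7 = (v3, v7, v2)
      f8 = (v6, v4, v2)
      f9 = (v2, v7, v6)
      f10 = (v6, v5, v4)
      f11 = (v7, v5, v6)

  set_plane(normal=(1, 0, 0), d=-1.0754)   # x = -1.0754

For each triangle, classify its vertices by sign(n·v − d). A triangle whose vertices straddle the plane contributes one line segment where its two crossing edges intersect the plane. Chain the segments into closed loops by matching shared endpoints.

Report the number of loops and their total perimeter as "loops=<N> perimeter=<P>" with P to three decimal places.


Straddling triangles (8 of 12):
  (v4,v1,v0) [+--] → (-1.0754, -0.955, 0.564986)–(-1.0754, -0.955, -0.88)  len=1.4450
  (v2,v4,v0) [-+-] → (-1.0754, 0.613139, -0.88)–(-1.0754, -0.955, -0.88)  len=1.5681
  (v1,v7,v3) [-+-] → (-1.0754, -0.613139, 0.88)–(-1.0754, 0.955, 0.88)  len=1.5681
  (v5,v1,v4) [+-+] → (-1.0754, -0.955, 0.88)–(-1.0754, -0.955, 0.564986)  len=0.3150
  (v5,v7,v1) [++-] → (-1.0754, -0.613139, 0.88)–(-1.0754, -0.955, 0.88)  len=0.3419
  (v3,v7,v2) [-+-] → (-1.0754, 0.955, 0.88)–(-1.0754, 0.955, -0.564986)  len=1.4450
  (v6,v4,v2) [++-] → (-1.0754, 0.613139, -0.88)–(-1.0754, 0.955, -0.88)  len=0.3419
  (v2,v7,v6) [-++] → (-1.0754, 0.955, -0.564986)–(-1.0754, 0.955, -0.88)  len=0.3150

Chained into 1 loop(s):
  loop 1: 8 segments, perimeter = 7.3400
Total perimeter = 7.340

loops=1 perimeter=7.340


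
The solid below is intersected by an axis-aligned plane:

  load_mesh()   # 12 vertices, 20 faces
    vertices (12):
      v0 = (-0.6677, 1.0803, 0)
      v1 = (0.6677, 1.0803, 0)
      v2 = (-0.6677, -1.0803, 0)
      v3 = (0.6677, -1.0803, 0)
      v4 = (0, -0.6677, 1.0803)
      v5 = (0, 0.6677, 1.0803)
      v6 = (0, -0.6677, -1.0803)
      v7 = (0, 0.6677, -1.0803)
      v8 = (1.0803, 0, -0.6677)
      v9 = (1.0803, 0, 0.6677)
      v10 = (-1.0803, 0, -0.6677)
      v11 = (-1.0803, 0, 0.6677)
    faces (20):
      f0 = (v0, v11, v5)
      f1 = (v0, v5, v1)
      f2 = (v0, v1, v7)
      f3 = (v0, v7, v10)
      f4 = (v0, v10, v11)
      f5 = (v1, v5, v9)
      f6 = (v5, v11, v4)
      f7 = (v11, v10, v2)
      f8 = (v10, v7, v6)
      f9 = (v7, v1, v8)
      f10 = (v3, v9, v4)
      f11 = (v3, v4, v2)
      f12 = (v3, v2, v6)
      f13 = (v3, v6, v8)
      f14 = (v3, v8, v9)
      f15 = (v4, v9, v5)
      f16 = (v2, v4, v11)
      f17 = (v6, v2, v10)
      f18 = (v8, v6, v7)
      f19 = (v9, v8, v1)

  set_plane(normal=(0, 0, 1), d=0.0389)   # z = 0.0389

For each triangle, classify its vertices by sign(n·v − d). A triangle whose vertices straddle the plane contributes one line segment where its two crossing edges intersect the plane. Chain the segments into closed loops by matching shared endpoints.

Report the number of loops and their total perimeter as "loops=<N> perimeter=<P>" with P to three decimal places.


Straddling triangles (10 of 20):
  (v0,v11,v5) [-++] → (-0.691738, 1.01736, 0.0389)–(-0.643657, 1.06544, 0.0389)  len=0.0680
  (v0,v5,v1) [-+-] → (-0.643657, 1.06544, 0.0389)–(0.643657, 1.06544, 0.0389)  len=1.2873
  (v0,v10,v11) [--+] → (-1.0803, 0, 0.0389)–(-0.691738, 1.01736, 0.0389)  len=1.0890
  (v1,v5,v9) [-++] → (0.643657, 1.06544, 0.0389)–(0.691738, 1.01736, 0.0389)  len=0.0680
  (v11,v10,v2) [+--] → (-1.0803, 0, 0.0389)–(-0.691738, -1.01736, 0.0389)  len=1.0890
  (v3,v9,v4) [-++] → (0.691738, -1.01736, 0.0389)–(0.643657, -1.06544, 0.0389)  len=0.0680
  (v3,v4,v2) [-+-] → (0.643657, -1.06544, 0.0389)–(-0.643657, -1.06544, 0.0389)  len=1.2873
  (v3,v8,v9) [--+] → (1.0803, 0, 0.0389)–(0.691738, -1.01736, 0.0389)  len=1.0890
  (v2,v4,v11) [-++] → (-0.643657, -1.06544, 0.0389)–(-0.691738, -1.01736, 0.0389)  len=0.0680
  (v9,v8,v1) [+--] → (1.0803, 0, 0.0389)–(0.691738, 1.01736, 0.0389)  len=1.0890

Chained into 1 loop(s):
  loop 1: 10 segments, perimeter = 7.2028
Total perimeter = 7.203

loops=1 perimeter=7.203


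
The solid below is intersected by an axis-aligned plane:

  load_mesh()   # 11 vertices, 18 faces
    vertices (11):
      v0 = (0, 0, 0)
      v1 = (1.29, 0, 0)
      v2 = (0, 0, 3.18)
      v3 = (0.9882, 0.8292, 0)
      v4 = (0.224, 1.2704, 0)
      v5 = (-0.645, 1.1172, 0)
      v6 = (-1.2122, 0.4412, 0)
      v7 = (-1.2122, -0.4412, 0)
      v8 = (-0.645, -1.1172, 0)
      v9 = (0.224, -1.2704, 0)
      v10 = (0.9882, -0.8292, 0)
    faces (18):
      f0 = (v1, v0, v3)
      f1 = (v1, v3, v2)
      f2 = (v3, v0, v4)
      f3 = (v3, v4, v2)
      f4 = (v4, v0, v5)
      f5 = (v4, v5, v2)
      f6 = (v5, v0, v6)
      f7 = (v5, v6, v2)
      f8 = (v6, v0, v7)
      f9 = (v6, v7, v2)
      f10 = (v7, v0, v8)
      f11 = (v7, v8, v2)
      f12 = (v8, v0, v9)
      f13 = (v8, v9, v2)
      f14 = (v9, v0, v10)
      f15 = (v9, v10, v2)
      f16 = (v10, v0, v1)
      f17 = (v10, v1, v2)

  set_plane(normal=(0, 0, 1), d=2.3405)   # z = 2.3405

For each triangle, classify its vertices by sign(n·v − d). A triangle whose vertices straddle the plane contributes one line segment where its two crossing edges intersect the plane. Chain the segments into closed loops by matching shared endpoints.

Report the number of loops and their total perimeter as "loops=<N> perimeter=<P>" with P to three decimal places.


loops=1 perimeter=2.097

Straddling triangles (9 of 18):
  (v1,v3,v2) [--+] → (0.260879, 0.218904, 2.3405)–(0.340552, 0, 2.3405)  len=0.2330
  (v3,v4,v2) [--+] → (0.0591346, 0.335378, 2.3405)–(0.260879, 0.218904, 2.3405)  len=0.2330
  (v4,v5,v2) [--+] → (-0.170276, 0.294934, 2.3405)–(0.0591346, 0.335378, 2.3405)  len=0.2329
  (v5,v6,v2) [--+] → (-0.320013, 0.116474, 2.3405)–(-0.170276, 0.294934, 2.3405)  len=0.2330
  (v6,v7,v2) [--+] → (-0.320013, -0.116474, 2.3405)–(-0.320013, 0.116474, 2.3405)  len=0.2329
  (v7,v8,v2) [--+] → (-0.170276, -0.294934, 2.3405)–(-0.320013, -0.116474, 2.3405)  len=0.2330
  (v8,v9,v2) [--+] → (0.0591346, -0.335378, 2.3405)–(-0.170276, -0.294934, 2.3405)  len=0.2329
  (v9,v10,v2) [--+] → (0.260879, -0.218904, 2.3405)–(0.0591346, -0.335378, 2.3405)  len=0.2330
  (v10,v1,v2) [--+] → (0.340552, 0, 2.3405)–(0.260879, -0.218904, 2.3405)  len=0.2330

Chained into 1 loop(s):
  loop 1: 9 segments, perimeter = 2.0966
Total perimeter = 2.097


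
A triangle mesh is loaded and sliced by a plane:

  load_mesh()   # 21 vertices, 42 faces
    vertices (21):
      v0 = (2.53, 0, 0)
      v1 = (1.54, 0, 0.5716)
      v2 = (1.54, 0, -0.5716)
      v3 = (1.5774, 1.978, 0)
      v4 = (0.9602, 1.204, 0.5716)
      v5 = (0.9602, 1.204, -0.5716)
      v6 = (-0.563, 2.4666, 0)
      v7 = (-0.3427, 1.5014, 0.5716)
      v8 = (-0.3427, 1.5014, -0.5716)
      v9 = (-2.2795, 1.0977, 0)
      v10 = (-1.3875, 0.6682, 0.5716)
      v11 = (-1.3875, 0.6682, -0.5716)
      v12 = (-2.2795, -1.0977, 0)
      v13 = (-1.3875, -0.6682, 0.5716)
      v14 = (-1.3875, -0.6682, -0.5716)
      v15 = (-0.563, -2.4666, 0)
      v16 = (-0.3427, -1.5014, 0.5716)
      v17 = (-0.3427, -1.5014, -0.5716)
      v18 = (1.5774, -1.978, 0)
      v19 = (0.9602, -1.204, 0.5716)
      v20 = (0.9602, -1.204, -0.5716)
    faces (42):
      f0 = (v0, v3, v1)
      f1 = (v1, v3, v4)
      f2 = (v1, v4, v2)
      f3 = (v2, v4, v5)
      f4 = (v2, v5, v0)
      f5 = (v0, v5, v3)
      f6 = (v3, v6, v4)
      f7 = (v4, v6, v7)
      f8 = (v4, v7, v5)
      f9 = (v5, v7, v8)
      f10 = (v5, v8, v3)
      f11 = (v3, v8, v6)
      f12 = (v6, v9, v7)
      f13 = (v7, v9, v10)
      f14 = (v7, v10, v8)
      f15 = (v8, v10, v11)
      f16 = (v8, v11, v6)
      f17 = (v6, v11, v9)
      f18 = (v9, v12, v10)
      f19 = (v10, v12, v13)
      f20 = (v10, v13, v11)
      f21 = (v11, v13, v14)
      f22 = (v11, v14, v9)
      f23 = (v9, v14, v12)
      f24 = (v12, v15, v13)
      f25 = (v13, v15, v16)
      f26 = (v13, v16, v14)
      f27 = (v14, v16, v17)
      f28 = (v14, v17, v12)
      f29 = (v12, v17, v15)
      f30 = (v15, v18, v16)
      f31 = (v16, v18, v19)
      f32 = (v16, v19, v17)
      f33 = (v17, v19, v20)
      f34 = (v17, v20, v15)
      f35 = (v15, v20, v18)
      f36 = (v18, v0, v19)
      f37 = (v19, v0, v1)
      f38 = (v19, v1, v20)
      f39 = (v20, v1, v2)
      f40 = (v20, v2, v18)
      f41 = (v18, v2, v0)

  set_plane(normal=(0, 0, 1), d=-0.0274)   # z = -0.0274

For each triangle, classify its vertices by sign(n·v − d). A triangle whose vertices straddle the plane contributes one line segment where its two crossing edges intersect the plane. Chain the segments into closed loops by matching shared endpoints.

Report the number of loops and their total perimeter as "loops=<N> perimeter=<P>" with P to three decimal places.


loops=2 perimeter=24.435

Straddling triangles (28 of 42):
  (v1,v4,v2) [++-] → (1.264, 0.573143, -0.0274)–(1.54, 0, -0.0274)  len=0.6361
  (v2,v4,v5) [-+-] → (1.264, 0.573143, -0.0274)–(0.9602, 1.204, -0.0274)  len=0.7002
  (v2,v5,v0) [--+] → (2.45475, 0.0577145, -0.0274)–(2.48254, 0, -0.0274)  len=0.0641
  (v0,v5,v3) [+-+] → (2.45475, 0.0577145, -0.0274)–(1.54781, 1.9409, -0.0274)  len=2.0902
  (v4,v7,v5) [++-] → (0.339978, 1.34557, -0.0274)–(0.9602, 1.204, -0.0274)  len=0.6362
  (v5,v7,v8) [-+-] → (0.339978, 1.34557, -0.0274)–(-0.3427, 1.5014, -0.0274)  len=0.7002
  (v5,v8,v3) [--+] → (1.48536, 1.95515, -0.0274)–(1.54781, 1.9409, -0.0274)  len=0.0641
  (v3,v8,v6) [+-+] → (1.48536, 1.95515, -0.0274)–(-0.55244, 2.42033, -0.0274)  len=2.0902
  (v7,v10,v8) [++-] → (-0.840058, 1.10477, -0.0274)–(-0.3427, 1.5014, -0.0274)  len=0.6361
  (v8,v10,v11) [-+-] → (-0.840058, 1.10477, -0.0274)–(-1.3875, 0.6682, -0.0274)  len=0.7002
  (v8,v11,v6) [--+] → (-0.602523, 2.38039, -0.0274)–(-0.55244, 2.42033, -0.0274)  len=0.0641
  (v6,v11,v9) [+-+] → (-0.602523, 2.38039, -0.0274)–(-2.23674, 1.07711, -0.0274)  len=2.0903
  (v10,v13,v11) [++-] → (-1.3875, 0.0320306, -0.0274)–(-1.3875, 0.6682, -0.0274)  len=0.6362
  (v11,v13,v14) [-+-] → (-1.3875, 0.0320306, -0.0274)–(-1.3875, -0.6682, -0.0274)  len=0.7002
  (v11,v14,v9) [--+] → (-2.23674, 1.01305, -0.0274)–(-2.23674, 1.07711, -0.0274)  len=0.0641
  (v9,v14,v12) [+-+] → (-2.23674, 1.01305, -0.0274)–(-2.23674, -1.07711, -0.0274)  len=2.0902
  (v13,v16,v14) [++-] → (-0.890142, -1.06483, -0.0274)–(-1.3875, -0.6682, -0.0274)  len=0.6361
  (v14,v16,v17) [-+-] → (-0.890142, -1.06483, -0.0274)–(-0.3427, -1.5014, -0.0274)  len=0.7002
  (v14,v17,v12) [--+] → (-2.18666, -1.11705, -0.0274)–(-2.23674, -1.07711, -0.0274)  len=0.0641
  (v12,v17,v15) [+-+] → (-2.18666, -1.11705, -0.0274)–(-0.55244, -2.42033, -0.0274)  len=2.0903
  (v16,v19,v17) [++-] → (0.277522, -1.35983, -0.0274)–(-0.3427, -1.5014, -0.0274)  len=0.6362
  (v17,v19,v20) [-+-] → (0.277522, -1.35983, -0.0274)–(0.9602, -1.204, -0.0274)  len=0.7002
  (v17,v20,v15) [--+] → (-0.489984, -2.40608, -0.0274)–(-0.55244, -2.42033, -0.0274)  len=0.0641
  (v15,v20,v18) [+-+] → (-0.489984, -2.40608, -0.0274)–(1.54781, -1.9409, -0.0274)  len=2.0902
  (v19,v1,v20) [++-] → (1.2362, -0.630857, -0.0274)–(0.9602, -1.204, -0.0274)  len=0.6361
  (v20,v1,v2) [-+-] → (1.2362, -0.630857, -0.0274)–(1.54, 0, -0.0274)  len=0.7002
  (v20,v2,v18) [--+] → (1.57561, -1.88318, -0.0274)–(1.54781, -1.9409, -0.0274)  len=0.0641
  (v18,v2,v0) [+-+] → (1.57561, -1.88318, -0.0274)–(2.48254, 0, -0.0274)  len=2.0902

Chained into 2 loop(s):
  loop 1: 14 segments, perimeter = 9.3546
  loop 2: 14 segments, perimeter = 15.0799
Total perimeter = 24.435
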